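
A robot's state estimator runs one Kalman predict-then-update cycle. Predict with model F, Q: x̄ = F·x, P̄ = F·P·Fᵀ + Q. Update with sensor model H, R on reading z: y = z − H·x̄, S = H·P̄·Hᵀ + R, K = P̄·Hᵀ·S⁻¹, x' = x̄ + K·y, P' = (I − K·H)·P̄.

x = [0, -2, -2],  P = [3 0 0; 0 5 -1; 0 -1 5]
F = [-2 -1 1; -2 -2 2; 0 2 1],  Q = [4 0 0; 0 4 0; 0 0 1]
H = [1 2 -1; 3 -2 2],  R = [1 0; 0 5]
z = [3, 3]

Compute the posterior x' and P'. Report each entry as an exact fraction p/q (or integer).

x' = [158046/79579, -56628/79579, -192456/79579]
P' = [59664/79579 -92132/79579 -145058/79579; -92132/79579 262736/79579 405444/79579; -145058/79579 405444/79579 668966/79579]

x̄ = F·x = [0, 0, -6]
P̄ = F·P·Fᵀ + Q = [28 36 -6; 36 64 -12; -6 -12 22]
y = z − H·x̄ = [-3, 15]
S = H·P̄·Hᵀ + R = [511 -138; -138 193]
K = P̄·Hᵀ·S⁻¹ = [20458/79579 14628/79579; 27896/79579 1804/79579; -3136/79579 18374/79579]
x' = x̄ + K·y = [158046/79579, -56628/79579, -192456/79579]
P' = (I − K·H)·P̄ = [59664/79579 -92132/79579 -145058/79579; -92132/79579 262736/79579 405444/79579; -145058/79579 405444/79579 668966/79579]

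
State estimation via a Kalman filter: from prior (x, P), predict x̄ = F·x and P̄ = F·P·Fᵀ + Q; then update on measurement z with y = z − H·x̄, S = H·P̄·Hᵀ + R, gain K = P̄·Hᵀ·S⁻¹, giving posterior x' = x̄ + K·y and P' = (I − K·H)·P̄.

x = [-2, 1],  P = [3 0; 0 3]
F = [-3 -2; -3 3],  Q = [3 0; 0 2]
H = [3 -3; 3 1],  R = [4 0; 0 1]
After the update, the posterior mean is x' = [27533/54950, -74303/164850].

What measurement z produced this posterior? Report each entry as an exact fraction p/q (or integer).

z = [3, 1]

x̄ = F·x = [4, 9]
P̄ = F·P·Fᵀ + Q = [42 9; 9 56]
S = H·P̄·Hᵀ + R = [724 156; 156 489]
K = P̄·Hᵀ·S⁻¹ = [9117/109900 6858/27475; -27299/109900 20522/82425]
x' − x̄ = [-192267/54950, -1557953/164850] = K·y
y = (KᵀK)⁻¹·Kᵀ·(x' − x̄) = [18, -20]
z = y + H·x̄ = [18, -20] + [-15, 21] = [3, 1]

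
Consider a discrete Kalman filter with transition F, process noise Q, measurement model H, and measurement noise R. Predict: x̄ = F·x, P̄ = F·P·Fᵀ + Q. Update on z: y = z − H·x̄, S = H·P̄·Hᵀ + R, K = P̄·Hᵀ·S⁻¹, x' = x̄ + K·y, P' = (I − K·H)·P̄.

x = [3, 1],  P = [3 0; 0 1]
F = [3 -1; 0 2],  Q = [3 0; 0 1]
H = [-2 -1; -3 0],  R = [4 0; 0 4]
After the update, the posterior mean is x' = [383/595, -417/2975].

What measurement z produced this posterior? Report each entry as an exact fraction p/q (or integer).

z = [1, -3]

x̄ = F·x = [8, 2]
P̄ = F·P·Fᵀ + Q = [31 -2; -2 5]
S = H·P̄·Hᵀ + R = [125 180; 180 283]
K = P̄·Hᵀ·S⁻¹ = [-48/595 -33/119; -1363/2975 186/595]
x' − x̄ = [-4377/595, -6367/2975] = K·y
y = (KᵀK)⁻¹·Kᵀ·(x' − x̄) = [19, 21]
z = y + H·x̄ = [19, 21] + [-18, -24] = [1, -3]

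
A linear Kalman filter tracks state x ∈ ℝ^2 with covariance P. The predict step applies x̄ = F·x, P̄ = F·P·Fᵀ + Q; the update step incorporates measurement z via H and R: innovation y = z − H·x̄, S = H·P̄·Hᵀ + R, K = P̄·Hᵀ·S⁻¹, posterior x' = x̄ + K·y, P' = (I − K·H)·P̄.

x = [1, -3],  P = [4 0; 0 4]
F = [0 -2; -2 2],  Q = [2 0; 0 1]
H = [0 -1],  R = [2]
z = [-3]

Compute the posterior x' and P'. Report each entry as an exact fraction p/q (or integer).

x̄ = F·x = [6, -8]
P̄ = F·P·Fᵀ + Q = [18 -16; -16 33]
y = z − H·x̄ = [-11]
S = H·P̄·Hᵀ + R = [35]
K = P̄·Hᵀ·S⁻¹ = [16/35; -33/35]
x' = x̄ + K·y = [34/35, 83/35]
P' = (I − K·H)·P̄ = [374/35 -32/35; -32/35 66/35]

x' = [34/35, 83/35]
P' = [374/35 -32/35; -32/35 66/35]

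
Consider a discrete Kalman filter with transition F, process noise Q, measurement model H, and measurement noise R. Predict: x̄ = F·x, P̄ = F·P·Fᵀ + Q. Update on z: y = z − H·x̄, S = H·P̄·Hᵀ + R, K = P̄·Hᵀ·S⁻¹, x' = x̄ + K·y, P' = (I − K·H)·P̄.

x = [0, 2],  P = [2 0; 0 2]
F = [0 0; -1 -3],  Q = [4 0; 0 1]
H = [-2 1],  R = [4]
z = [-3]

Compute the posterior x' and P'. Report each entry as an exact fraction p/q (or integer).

x' = [-24/41, -183/41]
P' = [100/41 168/41; 168/41 420/41]

x̄ = F·x = [0, -6]
P̄ = F·P·Fᵀ + Q = [4 0; 0 21]
y = z − H·x̄ = [3]
S = H·P̄·Hᵀ + R = [41]
K = P̄·Hᵀ·S⁻¹ = [-8/41; 21/41]
x' = x̄ + K·y = [-24/41, -183/41]
P' = (I − K·H)·P̄ = [100/41 168/41; 168/41 420/41]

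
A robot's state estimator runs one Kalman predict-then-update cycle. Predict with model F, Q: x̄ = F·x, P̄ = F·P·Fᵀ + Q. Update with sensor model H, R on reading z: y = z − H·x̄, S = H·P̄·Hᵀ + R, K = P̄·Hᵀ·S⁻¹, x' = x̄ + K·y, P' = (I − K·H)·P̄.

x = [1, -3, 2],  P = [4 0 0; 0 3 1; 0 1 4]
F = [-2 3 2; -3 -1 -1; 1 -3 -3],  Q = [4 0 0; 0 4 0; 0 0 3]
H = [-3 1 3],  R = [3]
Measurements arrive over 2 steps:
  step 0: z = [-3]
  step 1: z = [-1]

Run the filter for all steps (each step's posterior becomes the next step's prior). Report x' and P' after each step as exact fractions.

step 0: x̄ = F·x = [-7, -2, 4]
step 0: P̄ = F·P·Fᵀ + Q = [75 2 -74; 2 49 15; -74 15 88]
step 0: y = z − H·x̄ = [-34]
step 0: S = H·P̄·Hᵀ + R = [2929]
step 0: K = P̄·Hᵀ·S⁻¹ = [-445/2929; 88/2929; 501/2929]
step 0: x' = x̄ + K·y = [-5373/2929, -8850/2929, -5318/2929]
step 0: P' = (I − K·H)·P̄ = [21650/2929 45018/2929 6199/2929; 45018/2929 135777/2929 -153/2929; 6199/2929 -153/2929 6751/2929]
step 1: x̄ = F·x = [-26440/2929, 30287/2929, 37131/2929]
step 1: P̄ = F·P·Fᵀ + Q = [755669/2929 -630090/2929 -848750/2929; -630090/2929 656090/2929 771452/2929; -848750/2929 771452/2929 1003133/2929]
step 1: y = z − H·x̄ = [-223929/2929]
step 1: S = H·P̄·Hᵀ + R = [40180847/2929]
step 1: K = P̄·Hᵀ·S⁻¹ = [-777621/5740121; 694388/5740121; 6327101/40180847]
step 1: x' = x̄ + K·y = [7635061/5740121, 6267475/5740121, 25651632/40180847]
step 1: P' = (I − K·H)·P̄ = [35770078/5740121 55651074/5740121 16442099/5740121; 55651074/5740121 133428858/5740121 11869176/5740121; 16442099/5740121 11869176/5740121 93727050/40180847]

step 0: x' = [-5373/2929, -8850/2929, -5318/2929], P' = [21650/2929 45018/2929 6199/2929; 45018/2929 135777/2929 -153/2929; 6199/2929 -153/2929 6751/2929]
step 1: x' = [7635061/5740121, 6267475/5740121, 25651632/40180847], P' = [35770078/5740121 55651074/5740121 16442099/5740121; 55651074/5740121 133428858/5740121 11869176/5740121; 16442099/5740121 11869176/5740121 93727050/40180847]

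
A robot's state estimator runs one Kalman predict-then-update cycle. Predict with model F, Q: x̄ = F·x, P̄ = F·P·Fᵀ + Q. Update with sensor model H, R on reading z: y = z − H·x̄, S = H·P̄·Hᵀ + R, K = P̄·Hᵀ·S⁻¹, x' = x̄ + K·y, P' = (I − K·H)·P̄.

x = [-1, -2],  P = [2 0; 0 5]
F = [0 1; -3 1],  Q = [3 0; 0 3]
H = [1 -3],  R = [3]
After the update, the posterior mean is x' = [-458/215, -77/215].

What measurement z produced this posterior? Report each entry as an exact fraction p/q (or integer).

x̄ = F·x = [-2, 1]
P̄ = F·P·Fᵀ + Q = [8 5; 5 26]
S = H·P̄·Hᵀ + R = [215]
K = P̄·Hᵀ·S⁻¹ = [-7/215; -73/215]
x' − x̄ = [-28/215, -292/215] = K·y
y = (KᵀK)⁻¹·Kᵀ·(x' − x̄) = [4]
z = y + H·x̄ = [4] + [-5] = [-1]

z = [-1]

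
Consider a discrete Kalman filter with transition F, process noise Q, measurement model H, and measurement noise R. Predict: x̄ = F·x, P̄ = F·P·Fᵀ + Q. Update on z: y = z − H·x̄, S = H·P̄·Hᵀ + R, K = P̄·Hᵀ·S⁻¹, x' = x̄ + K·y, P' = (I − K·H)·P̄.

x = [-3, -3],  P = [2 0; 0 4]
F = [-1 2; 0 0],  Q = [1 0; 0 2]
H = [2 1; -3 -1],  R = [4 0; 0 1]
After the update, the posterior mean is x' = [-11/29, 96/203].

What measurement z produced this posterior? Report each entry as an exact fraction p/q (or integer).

z = [2, 1]

x̄ = F·x = [-3, 0]
P̄ = F·P·Fᵀ + Q = [19 0; 0 2]
S = H·P̄·Hᵀ + R = [82 -116; -116 174]
K = P̄·Hᵀ·S⁻¹ = [0 -19/58; 1/7 17/203]
x' − x̄ = [76/29, 96/203] = K·y
y = (KᵀK)⁻¹·Kᵀ·(x' − x̄) = [8, -8]
z = y + H·x̄ = [8, -8] + [-6, 9] = [2, 1]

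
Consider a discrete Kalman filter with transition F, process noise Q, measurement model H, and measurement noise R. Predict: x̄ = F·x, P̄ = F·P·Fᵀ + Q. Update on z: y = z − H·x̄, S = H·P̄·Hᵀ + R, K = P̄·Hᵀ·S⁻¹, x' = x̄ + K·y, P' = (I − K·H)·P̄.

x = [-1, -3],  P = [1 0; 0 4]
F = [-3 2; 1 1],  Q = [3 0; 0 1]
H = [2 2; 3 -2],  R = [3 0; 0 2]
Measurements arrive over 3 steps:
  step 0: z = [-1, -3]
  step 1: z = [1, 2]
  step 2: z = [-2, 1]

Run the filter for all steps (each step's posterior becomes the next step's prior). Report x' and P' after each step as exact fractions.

step 0: x̄ = F·x = [-3, -4]
step 0: P̄ = F·P·Fᵀ + Q = [28 5; 5 6]
step 0: y = z − H·x̄ = [13, -2]
step 0: S = H·P̄·Hᵀ + R = [179 154; 154 218]
step 0: K = P̄·Hᵀ·S⁻¹ = [1496/7653 1541/7653; 2167/7653 -2851/15306]
step 0: x' = x̄ + K·y = [-6593/7653, 410/7653]
step 0: P' = (I − K·H)·P̄ = [1514/7653 730/7653; 730/7653 5041/15306]
step 1: x̄ = F·x = [20599/7653, -2061/2551]
step 1: P̄ = F·P·Fᵀ + Q = [37907/7653 -77/2551; -77/2551 8765/5102]
step 1: y = z − H·x̄ = [-21179/7653, -19619/2551]
step 1: S = H·P̄·Hᵀ + R = [225329/7653 58130/2551; 58130/2551 137277/2551]
step 1: K = P̄·Hᵀ·S⁻¹ = [484338/2717261 1644859/8151783; 668377/2717261 -1383274/8151783]
step 1: x' = x̄ + K·y = [1756772/2717261, -498880/2717261]
step 1: P' = (I − K·H)·P̄ = [1529752/8151783 649769/8151783; 649769/8151783 4715855/16303566]
step 2: x̄ = F·x = [-6268076/2717261, 1257892/2717261]
step 2: P̄ = F·P·Fᵀ + Q = [39857599/8151783 -174390/2717261; -174390/2717261 8892667/5434522]
step 2: y = z − H·x̄ = [4585846/2717261, 24037273/2717261]
step 2: S = H·P̄·Hᵀ + R = [233056387/8151783 61581084/2717261; 61581084/2717261 144885333/2717261]
step 2: K = P̄·Hᵀ·S⁻¹ = [487023082/2746609241 1665588941/8239827723; 668953539/2746609241 -1388474063/8239827723]
step 2: x' = x̄ + K·y = [-1807486199/8239827723, -5081279641/8239827723]
step 2: P' = (I − K·H)·P̄ = [1542877124/8239827723 648726745/8239827723; 648726745/8239827723 4723128361/16479655446]

step 0: x' = [-6593/7653, 410/7653], P' = [1514/7653 730/7653; 730/7653 5041/15306]
step 1: x' = [1756772/2717261, -498880/2717261], P' = [1529752/8151783 649769/8151783; 649769/8151783 4715855/16303566]
step 2: x' = [-1807486199/8239827723, -5081279641/8239827723], P' = [1542877124/8239827723 648726745/8239827723; 648726745/8239827723 4723128361/16479655446]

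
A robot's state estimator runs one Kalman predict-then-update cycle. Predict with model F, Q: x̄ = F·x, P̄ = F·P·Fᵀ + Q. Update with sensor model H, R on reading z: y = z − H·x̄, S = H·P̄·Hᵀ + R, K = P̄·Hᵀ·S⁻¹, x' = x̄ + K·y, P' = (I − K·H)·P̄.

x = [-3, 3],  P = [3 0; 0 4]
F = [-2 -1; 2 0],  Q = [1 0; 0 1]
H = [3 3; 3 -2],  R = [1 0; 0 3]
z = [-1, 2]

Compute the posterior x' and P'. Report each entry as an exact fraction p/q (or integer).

x' = [5097/17839, -12229/17839]
P' = [2438/17839 -1653/17839; -1653/17839 2811/17839]

x̄ = F·x = [3, -6]
P̄ = F·P·Fᵀ + Q = [17 -12; -12 13]
y = z − H·x̄ = [8, -19]
S = H·P̄·Hᵀ + R = [55 39; 39 352]
K = P̄·Hᵀ·S⁻¹ = [2355/17839 3540/17839; 3474/17839 -3527/17839]
x' = x̄ + K·y = [5097/17839, -12229/17839]
P' = (I − K·H)·P̄ = [2438/17839 -1653/17839; -1653/17839 2811/17839]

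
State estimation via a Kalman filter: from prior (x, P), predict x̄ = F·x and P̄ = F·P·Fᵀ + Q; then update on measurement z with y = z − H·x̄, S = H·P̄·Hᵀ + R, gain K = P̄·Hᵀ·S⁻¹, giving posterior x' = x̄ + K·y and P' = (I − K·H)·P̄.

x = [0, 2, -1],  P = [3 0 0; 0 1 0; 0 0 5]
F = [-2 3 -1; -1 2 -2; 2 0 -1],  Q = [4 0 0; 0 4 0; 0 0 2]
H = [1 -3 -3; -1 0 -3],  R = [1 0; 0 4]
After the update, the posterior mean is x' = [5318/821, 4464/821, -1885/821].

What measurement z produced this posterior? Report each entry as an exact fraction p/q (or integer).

x̄ = F·x = [7, 6, 1]
P̄ = F·P·Fᵀ + Q = [30 22 -7; 22 31 4; -7 4 19]
S = H·P̄·Hᵀ + R = [463 243; 243 163]
K = P̄·Hᵀ·S⁻¹ = [-129/8210 -261/8210; -5267/16420 4427/16420; -119/8210 -2341/8210]
x' − x̄ = [-429/821, -462/821, -2706/821] = K·y
y = (KᵀK)⁻¹·Kᵀ·(x' − x̄) = [11, 11]
z = y + H·x̄ = [11, 11] + [-14, -10] = [-3, 1]

z = [-3, 1]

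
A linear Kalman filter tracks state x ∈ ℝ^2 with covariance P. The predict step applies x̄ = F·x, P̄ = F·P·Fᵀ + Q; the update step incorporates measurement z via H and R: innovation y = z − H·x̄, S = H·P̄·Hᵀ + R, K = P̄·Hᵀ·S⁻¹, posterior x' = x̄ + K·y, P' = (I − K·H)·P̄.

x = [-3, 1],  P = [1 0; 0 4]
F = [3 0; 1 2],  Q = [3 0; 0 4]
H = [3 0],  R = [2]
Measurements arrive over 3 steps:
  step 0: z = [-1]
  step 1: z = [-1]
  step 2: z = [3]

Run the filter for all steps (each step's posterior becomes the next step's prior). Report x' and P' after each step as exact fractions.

step 0: x' = [-27/55, 62/55], P' = [12/55 3/55; 3/55 2229/110]
step 1: x' = [-981/2567, 5081/2567], P' = [546/2567 108/2567; 108/2567 218978/2567]
step 2: x' = [107649/118669, 468587/118669], P' = [25230/118669 4572/118669; 4572/118669 40993814/118669]

step 0: x̄ = F·x = [-9, -1]
step 0: P̄ = F·P·Fᵀ + Q = [12 3; 3 21]
step 0: y = z − H·x̄ = [26]
step 0: S = H·P̄·Hᵀ + R = [110]
step 0: K = P̄·Hᵀ·S⁻¹ = [18/55; 9/110]
step 0: x' = x̄ + K·y = [-27/55, 62/55]
step 0: P' = (I − K·H)·P̄ = [12/55 3/55; 3/55 2229/110]
step 1: x̄ = F·x = [-81/55, 97/55]
step 1: P̄ = F·P·Fᵀ + Q = [273/55 54/55; 54/55 4702/55]
step 1: y = z − H·x̄ = [188/55]
step 1: S = H·P̄·Hᵀ + R = [2567/55]
step 1: K = P̄·Hᵀ·S⁻¹ = [819/2567; 162/2567]
step 1: x' = x̄ + K·y = [-981/2567, 5081/2567]
step 1: P' = (I − K·H)·P̄ = [546/2567 108/2567; 108/2567 218978/2567]
step 2: x̄ = F·x = [-2943/2567, 9181/2567]
step 2: P̄ = F·P·Fᵀ + Q = [12615/2567 2286/2567; 2286/2567 887158/2567]
step 2: y = z − H·x̄ = [16530/2567]
step 2: S = H·P̄·Hᵀ + R = [118669/2567]
step 2: K = P̄·Hᵀ·S⁻¹ = [37845/118669; 6858/118669]
step 2: x' = x̄ + K·y = [107649/118669, 468587/118669]
step 2: P' = (I − K·H)·P̄ = [25230/118669 4572/118669; 4572/118669 40993814/118669]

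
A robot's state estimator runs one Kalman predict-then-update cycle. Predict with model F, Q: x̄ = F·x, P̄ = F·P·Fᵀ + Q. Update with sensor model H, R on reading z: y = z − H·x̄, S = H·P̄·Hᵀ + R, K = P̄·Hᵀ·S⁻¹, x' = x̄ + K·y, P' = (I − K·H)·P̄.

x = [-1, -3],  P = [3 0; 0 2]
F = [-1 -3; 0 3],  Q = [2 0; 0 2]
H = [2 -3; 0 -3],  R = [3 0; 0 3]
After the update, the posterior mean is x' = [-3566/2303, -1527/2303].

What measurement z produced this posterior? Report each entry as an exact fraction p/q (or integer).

x̄ = F·x = [10, -9]
P̄ = F·P·Fᵀ + Q = [23 -18; -18 20]
S = H·P̄·Hᵀ + R = [491 288; 288 183]
K = P̄·Hᵀ·S⁻¹ = [916/2303 -762/2303; -96/2303 -604/2303]
x' − x̄ = [-26596/2303, 19200/2303] = K·y
y = (KᵀK)⁻¹·Kᵀ·(x' − x̄) = [-49, -24]
z = y + H·x̄ = [-49, -24] + [47, 27] = [-2, 3]

z = [-2, 3]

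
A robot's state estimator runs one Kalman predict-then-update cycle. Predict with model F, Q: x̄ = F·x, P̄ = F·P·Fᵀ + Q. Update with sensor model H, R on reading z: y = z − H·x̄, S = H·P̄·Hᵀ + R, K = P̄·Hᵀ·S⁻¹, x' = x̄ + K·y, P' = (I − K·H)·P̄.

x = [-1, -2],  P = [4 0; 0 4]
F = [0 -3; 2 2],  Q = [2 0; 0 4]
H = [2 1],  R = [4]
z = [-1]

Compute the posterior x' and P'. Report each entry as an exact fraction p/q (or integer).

x' = [53/24, -41/8]
P' = [59/6 -35/2; -35/2 69/2]

x̄ = F·x = [6, -6]
P̄ = F·P·Fᵀ + Q = [38 -24; -24 36]
y = z − H·x̄ = [-7]
S = H·P̄·Hᵀ + R = [96]
K = P̄·Hᵀ·S⁻¹ = [13/24; -1/8]
x' = x̄ + K·y = [53/24, -41/8]
P' = (I − K·H)·P̄ = [59/6 -35/2; -35/2 69/2]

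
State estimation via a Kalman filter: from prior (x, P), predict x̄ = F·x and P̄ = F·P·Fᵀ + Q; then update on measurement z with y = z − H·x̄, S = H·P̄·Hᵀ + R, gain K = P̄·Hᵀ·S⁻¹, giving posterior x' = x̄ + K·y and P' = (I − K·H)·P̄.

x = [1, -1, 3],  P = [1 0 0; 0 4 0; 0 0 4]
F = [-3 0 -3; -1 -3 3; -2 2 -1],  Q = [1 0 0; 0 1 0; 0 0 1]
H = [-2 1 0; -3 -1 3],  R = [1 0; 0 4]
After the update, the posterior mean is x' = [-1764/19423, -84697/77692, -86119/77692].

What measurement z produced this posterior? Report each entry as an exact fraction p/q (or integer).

z = [-1, -2]

x̄ = F·x = [-12, 11, -7]
P̄ = F·P·Fᵀ + Q = [46 -33 18; -33 74 -34; 18 -34 25]
S = H·P̄·Hᵀ + R = [391 25; 25 399]
K = P̄·Hᵀ·S⁻¹ = [-6075/19423 -2102/19423; 57785/155384 -33607/155384; -29305/155384 23255/155384]
x' − x̄ = [231312/19423, -939309/77692, 457725/77692] = K·y
y = (KᵀK)⁻¹·Kᵀ·(x' − x̄) = [-36, -6]
z = y + H·x̄ = [-36, -6] + [35, 4] = [-1, -2]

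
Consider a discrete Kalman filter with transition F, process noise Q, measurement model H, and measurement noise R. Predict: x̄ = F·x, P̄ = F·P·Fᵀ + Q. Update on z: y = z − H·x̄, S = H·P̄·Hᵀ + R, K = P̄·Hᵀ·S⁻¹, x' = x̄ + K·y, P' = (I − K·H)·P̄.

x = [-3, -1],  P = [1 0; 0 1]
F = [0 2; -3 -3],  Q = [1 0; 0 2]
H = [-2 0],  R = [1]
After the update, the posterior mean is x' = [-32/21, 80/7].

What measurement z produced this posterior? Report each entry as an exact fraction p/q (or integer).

z = [3]

x̄ = F·x = [-2, 12]
P̄ = F·P·Fᵀ + Q = [5 -6; -6 20]
S = H·P̄·Hᵀ + R = [21]
K = P̄·Hᵀ·S⁻¹ = [-10/21; 4/7]
x' − x̄ = [10/21, -4/7] = K·y
y = (KᵀK)⁻¹·Kᵀ·(x' − x̄) = [-1]
z = y + H·x̄ = [-1] + [4] = [3]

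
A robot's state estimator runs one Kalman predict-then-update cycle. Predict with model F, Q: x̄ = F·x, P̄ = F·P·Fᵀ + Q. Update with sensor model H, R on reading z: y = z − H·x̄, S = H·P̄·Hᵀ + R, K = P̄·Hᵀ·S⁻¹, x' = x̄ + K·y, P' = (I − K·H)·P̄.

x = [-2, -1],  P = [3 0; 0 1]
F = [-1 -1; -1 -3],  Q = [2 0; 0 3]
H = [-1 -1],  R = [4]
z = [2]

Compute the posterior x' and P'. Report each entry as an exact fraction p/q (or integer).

x̄ = F·x = [3, 5]
P̄ = F·P·Fᵀ + Q = [6 6; 6 15]
y = z − H·x̄ = [10]
S = H·P̄·Hᵀ + R = [37]
K = P̄·Hᵀ·S⁻¹ = [-12/37; -21/37]
x' = x̄ + K·y = [-9/37, -25/37]
P' = (I − K·H)·P̄ = [78/37 -30/37; -30/37 114/37]

x' = [-9/37, -25/37]
P' = [78/37 -30/37; -30/37 114/37]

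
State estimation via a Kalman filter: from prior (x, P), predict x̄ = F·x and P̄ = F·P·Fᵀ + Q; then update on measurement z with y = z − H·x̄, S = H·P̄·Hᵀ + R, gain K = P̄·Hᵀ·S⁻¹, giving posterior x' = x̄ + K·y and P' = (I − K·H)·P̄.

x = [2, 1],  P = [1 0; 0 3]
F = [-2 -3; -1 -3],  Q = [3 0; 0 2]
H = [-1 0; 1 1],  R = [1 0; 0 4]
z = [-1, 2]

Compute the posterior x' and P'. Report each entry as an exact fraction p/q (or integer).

x̄ = F·x = [-7, -5]
P̄ = F·P·Fᵀ + Q = [34 29; 29 30]
y = z − H·x̄ = [-8, 14]
S = H·P̄·Hᵀ + R = [35 -63; -63 126]
K = P̄·Hᵀ·S⁻¹ = [-5/7 1/7; 1/7 34/63]
x' = x̄ + K·y = [5/7, 89/63]
P' = (I − K·H)·P̄ = [5/7 -1/7; -1/7 145/63]

x' = [5/7, 89/63]
P' = [5/7 -1/7; -1/7 145/63]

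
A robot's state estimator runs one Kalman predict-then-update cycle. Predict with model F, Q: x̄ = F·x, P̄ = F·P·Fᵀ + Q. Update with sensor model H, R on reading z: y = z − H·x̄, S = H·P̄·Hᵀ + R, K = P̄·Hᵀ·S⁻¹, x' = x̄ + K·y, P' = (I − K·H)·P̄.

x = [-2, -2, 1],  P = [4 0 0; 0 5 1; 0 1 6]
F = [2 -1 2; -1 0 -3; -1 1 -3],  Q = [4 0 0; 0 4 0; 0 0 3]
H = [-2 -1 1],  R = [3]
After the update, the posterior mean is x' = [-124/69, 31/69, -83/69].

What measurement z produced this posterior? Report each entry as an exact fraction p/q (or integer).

x̄ = F·x = [0, -1, -3]
P̄ = F·P·Fᵀ + Q = [45 -41 -44; -41 62 55; -44 55 60]
S = H·P̄·Hᵀ + R = [207]
K = P̄·Hᵀ·S⁻¹ = [-31/69; 25/69; 31/69]
x' − x̄ = [-124/69, 100/69, 124/69] = K·y
y = (KᵀK)⁻¹·Kᵀ·(x' − x̄) = [4]
z = y + H·x̄ = [4] + [-2] = [2]

z = [2]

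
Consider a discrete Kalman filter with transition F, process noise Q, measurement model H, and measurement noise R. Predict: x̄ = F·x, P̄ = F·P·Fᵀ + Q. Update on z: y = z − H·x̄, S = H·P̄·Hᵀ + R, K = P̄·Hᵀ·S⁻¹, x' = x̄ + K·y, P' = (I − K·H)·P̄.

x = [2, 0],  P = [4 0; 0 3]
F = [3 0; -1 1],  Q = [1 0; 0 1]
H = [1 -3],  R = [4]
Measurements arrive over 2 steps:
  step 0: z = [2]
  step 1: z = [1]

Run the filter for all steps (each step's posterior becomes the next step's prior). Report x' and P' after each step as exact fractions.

step 0: x̄ = F·x = [6, -2]
step 0: P̄ = F·P·Fᵀ + Q = [37 -12; -12 8]
step 0: y = z − H·x̄ = [-10]
step 0: S = H·P̄·Hᵀ + R = [185]
step 0: K = P̄·Hᵀ·S⁻¹ = [73/185; -36/185]
step 0: x' = x̄ + K·y = [76/37, -2/37]
step 0: P' = (I − K·H)·P̄ = [1516/185 408/185; 408/185 184/185]
step 1: x̄ = F·x = [228/37, -78/37]
step 1: P̄ = F·P·Fᵀ + Q = [13829/185 -3324/185; -3324/185 1069/185]
step 1: y = z − H·x̄ = [-425/37]
step 1: S = H·P̄·Hᵀ + R = [44134/185]
step 1: K = P̄·Hᵀ·S⁻¹ = [23801/44134; -6531/44134]
step 1: x' = x̄ + K·y = [-1429/44134, -18021/44134]
step 1: P' = (I − K·H)·P̄ = [236981/44134 47259/44134; 47259/44134 24461/44134]

step 0: x' = [76/37, -2/37], P' = [1516/185 408/185; 408/185 184/185]
step 1: x' = [-1429/44134, -18021/44134], P' = [236981/44134 47259/44134; 47259/44134 24461/44134]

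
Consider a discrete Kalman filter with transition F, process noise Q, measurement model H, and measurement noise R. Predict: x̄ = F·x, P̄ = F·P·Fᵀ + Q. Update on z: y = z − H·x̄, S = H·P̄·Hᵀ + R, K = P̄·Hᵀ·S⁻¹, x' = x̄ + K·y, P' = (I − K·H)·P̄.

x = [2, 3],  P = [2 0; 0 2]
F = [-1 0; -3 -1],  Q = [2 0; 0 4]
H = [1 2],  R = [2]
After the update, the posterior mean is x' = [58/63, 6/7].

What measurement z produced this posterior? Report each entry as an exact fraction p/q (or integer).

z = [3]

x̄ = F·x = [-2, -9]
P̄ = F·P·Fᵀ + Q = [4 6; 6 24]
S = H·P̄·Hᵀ + R = [126]
K = P̄·Hᵀ·S⁻¹ = [8/63; 3/7]
x' − x̄ = [184/63, 69/7] = K·y
y = (KᵀK)⁻¹·Kᵀ·(x' − x̄) = [23]
z = y + H·x̄ = [23] + [-20] = [3]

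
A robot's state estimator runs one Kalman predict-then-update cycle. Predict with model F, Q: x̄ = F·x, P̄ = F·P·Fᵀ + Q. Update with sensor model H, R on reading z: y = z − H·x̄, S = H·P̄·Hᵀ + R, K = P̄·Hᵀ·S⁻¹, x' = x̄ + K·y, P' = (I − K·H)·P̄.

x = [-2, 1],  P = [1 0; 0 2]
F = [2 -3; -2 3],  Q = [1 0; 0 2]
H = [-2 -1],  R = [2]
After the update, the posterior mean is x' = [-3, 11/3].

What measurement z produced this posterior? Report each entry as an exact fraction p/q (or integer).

x̄ = F·x = [-7, 7]
P̄ = F·P·Fᵀ + Q = [23 -22; -22 24]
S = H·P̄·Hᵀ + R = [30]
K = P̄·Hᵀ·S⁻¹ = [-4/5; 2/3]
x' − x̄ = [4, -10/3] = K·y
y = (KᵀK)⁻¹·Kᵀ·(x' − x̄) = [-5]
z = y + H·x̄ = [-5] + [7] = [2]

z = [2]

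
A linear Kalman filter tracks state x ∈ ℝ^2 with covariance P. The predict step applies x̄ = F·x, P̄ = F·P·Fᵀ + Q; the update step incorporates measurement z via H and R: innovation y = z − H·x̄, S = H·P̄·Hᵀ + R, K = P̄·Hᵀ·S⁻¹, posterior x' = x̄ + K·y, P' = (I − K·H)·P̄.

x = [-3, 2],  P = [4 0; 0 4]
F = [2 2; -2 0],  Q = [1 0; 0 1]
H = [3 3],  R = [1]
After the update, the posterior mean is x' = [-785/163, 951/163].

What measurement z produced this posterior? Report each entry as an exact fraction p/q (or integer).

x̄ = F·x = [-2, 6]
P̄ = F·P·Fᵀ + Q = [33 -16; -16 17]
S = H·P̄·Hᵀ + R = [163]
K = P̄·Hᵀ·S⁻¹ = [51/163; 3/163]
x' − x̄ = [-459/163, -27/163] = K·y
y = (KᵀK)⁻¹·Kᵀ·(x' − x̄) = [-9]
z = y + H·x̄ = [-9] + [12] = [3]

z = [3]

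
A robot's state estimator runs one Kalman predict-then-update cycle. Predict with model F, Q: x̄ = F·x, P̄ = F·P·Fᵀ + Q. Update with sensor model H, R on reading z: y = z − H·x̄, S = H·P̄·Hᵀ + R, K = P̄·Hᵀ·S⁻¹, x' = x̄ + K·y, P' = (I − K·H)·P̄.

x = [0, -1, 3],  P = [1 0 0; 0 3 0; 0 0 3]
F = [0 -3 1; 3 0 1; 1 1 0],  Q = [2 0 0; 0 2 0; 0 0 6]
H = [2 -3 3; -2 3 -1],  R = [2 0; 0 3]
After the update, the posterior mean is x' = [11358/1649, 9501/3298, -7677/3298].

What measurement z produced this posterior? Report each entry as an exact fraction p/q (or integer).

z = [-2, -3]

x̄ = F·x = [6, 3, -1]
P̄ = F·P·Fᵀ + Q = [32 3 -9; 3 14 3; -9 3 10]
S = H·P̄·Hᵀ + R = [148 -140; -140 177]
K = P̄·Hᵀ·S⁻¹ = [-371/1649 -722/1649; -159/6596 276/1649; 2911/6596 734/1649]
x' − x̄ = [1464/1649, -393/3298, -4379/3298] = K·y
y = (KᵀK)⁻¹·Kᵀ·(x' − x̄) = [-2, -1]
z = y + H·x̄ = [-2, -1] + [0, -2] = [-2, -3]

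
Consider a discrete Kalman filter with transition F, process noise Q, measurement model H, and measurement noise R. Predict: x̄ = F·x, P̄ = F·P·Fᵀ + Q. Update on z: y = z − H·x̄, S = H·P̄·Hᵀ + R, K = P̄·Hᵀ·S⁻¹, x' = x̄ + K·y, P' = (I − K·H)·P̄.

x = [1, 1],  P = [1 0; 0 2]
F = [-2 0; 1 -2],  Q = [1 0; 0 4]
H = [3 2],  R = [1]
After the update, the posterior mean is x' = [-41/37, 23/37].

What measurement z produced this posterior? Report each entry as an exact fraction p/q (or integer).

x̄ = F·x = [-2, -1]
P̄ = F·P·Fᵀ + Q = [5 -2; -2 13]
S = H·P̄·Hᵀ + R = [74]
K = P̄·Hᵀ·S⁻¹ = [11/74; 10/37]
x' − x̄ = [33/37, 60/37] = K·y
y = (KᵀK)⁻¹·Kᵀ·(x' − x̄) = [6]
z = y + H·x̄ = [6] + [-8] = [-2]

z = [-2]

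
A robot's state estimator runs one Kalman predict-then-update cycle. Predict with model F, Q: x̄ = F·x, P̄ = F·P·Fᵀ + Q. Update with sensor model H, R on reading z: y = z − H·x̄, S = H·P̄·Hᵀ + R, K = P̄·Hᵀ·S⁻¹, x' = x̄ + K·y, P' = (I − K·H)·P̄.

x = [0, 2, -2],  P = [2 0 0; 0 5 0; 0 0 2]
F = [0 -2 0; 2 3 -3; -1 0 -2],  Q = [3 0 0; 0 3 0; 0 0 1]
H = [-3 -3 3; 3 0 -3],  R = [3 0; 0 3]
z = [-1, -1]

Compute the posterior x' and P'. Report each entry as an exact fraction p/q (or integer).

x̄ = F·x = [-4, 12, 4]
P̄ = F·P·Fᵀ + Q = [23 -30 0; -30 74 8; 0 8 11]
y = z − H·x̄ = [11, 23]
S = H·P̄·Hᵀ + R = [291 36; 36 309]
K = P̄·Hᵀ·S⁻¹ = [445/9847 2147/9847; -3252/9847 -3254/9847; 441/9847 -1103/9847]
x' = x̄ + K·y = [14888/9847, 7550/9847, 18870/9847]
P' = (I − K·H)·P̄ = [68993/9847 -2592/9847 66846/9847; -2592/9847 6506/9847 662/9847; 66846/9847 662/9847 67949/9847]

x' = [14888/9847, 7550/9847, 18870/9847]
P' = [68993/9847 -2592/9847 66846/9847; -2592/9847 6506/9847 662/9847; 66846/9847 662/9847 67949/9847]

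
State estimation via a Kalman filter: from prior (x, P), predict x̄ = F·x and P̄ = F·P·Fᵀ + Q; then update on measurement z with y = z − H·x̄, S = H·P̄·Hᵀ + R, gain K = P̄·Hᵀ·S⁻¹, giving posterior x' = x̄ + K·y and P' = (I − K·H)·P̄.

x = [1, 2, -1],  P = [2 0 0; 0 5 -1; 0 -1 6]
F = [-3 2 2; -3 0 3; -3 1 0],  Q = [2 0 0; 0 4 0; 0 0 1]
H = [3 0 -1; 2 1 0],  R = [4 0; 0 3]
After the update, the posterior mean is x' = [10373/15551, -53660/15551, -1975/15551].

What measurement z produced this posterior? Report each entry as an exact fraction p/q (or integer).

z = [2, -2]

x̄ = F·x = [-1, -6, -1]
P̄ = F·P·Fᵀ + Q = [56 48 26; 48 76 15; 26 15 24]
S = H·P̄·Hᵀ + R = [376 413; 413 495]
K = P̄·Hᵀ·S⁻¹ = [4210/15551 1514/15551; -7181/15551 11395/15551; -941/15551 2890/15551]
x' − x̄ = [25924/15551, 39646/15551, 13576/15551] = K·y
y = (KᵀK)⁻¹·Kᵀ·(x' − x̄) = [4, 6]
z = y + H·x̄ = [4, 6] + [-2, -8] = [2, -2]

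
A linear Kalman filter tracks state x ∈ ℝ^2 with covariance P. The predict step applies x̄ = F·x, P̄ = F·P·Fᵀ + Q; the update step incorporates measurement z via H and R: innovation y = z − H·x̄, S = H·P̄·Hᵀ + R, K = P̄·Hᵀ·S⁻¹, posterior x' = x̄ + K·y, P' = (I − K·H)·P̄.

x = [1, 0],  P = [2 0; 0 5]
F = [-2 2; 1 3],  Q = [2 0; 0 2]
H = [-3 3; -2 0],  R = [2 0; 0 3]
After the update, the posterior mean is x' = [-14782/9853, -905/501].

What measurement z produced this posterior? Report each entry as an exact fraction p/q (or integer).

x̄ = F·x = [-2, 1]
P̄ = F·P·Fᵀ + Q = [30 26; 26 49]
S = H·P̄·Hᵀ + R = [245 24; 24 123]
K = P̄·Hᵀ·S⁻¹ = [-12/9853 -4804/9853; 55/167 -244/501]
x' − x̄ = [4924/9853, -1406/501] = K·y
y = (KᵀK)⁻¹·Kᵀ·(x' − x̄) = [-10, -1]
z = y + H·x̄ = [-10, -1] + [9, 4] = [-1, 3]

z = [-1, 3]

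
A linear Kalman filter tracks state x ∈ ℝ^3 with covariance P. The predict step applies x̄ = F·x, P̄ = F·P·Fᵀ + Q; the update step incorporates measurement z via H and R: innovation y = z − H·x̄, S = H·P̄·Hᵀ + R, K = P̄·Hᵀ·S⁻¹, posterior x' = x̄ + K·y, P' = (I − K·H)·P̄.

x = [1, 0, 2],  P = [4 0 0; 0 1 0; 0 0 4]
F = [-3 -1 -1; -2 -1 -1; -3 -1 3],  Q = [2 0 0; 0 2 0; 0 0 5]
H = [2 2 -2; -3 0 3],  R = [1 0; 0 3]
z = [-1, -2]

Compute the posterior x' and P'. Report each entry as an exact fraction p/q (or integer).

x̄ = F·x = [-5, -4, 3]
P̄ = F·P·Fᵀ + Q = [43 29 25; 29 23 13; 25 13 78]
y = z − H·x̄ = [23, -26]
S = H·P̄·Hᵀ + R = [505 -522; -522 642]
K = P̄·Hᵀ·S⁻¹ = [5360/8621 3633/8621; 4170/8621 2746/8621; 5273/8621 12845/17242]
x' = x̄ + K·y = [-14283/8621, -9970/8621, -19843/8621]
P' = (I − K·H)·P̄ = [63045/8621 6313/8621 66678/8621; 6313/8621 4831/8621 9059/8621; 66678/8621 9059/8621 146201/17242]

x' = [-14283/8621, -9970/8621, -19843/8621]
P' = [63045/8621 6313/8621 66678/8621; 6313/8621 4831/8621 9059/8621; 66678/8621 9059/8621 146201/17242]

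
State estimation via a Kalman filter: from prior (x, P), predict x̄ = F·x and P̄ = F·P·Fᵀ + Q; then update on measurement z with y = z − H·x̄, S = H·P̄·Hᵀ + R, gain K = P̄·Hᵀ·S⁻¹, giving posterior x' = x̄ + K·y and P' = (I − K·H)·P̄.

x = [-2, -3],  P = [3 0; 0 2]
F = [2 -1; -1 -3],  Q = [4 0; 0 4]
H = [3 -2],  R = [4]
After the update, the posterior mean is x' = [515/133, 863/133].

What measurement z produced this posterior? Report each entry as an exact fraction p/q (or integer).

z = [-1]

x̄ = F·x = [-1, 11]
P̄ = F·P·Fᵀ + Q = [18 0; 0 25]
S = H·P̄·Hᵀ + R = [266]
K = P̄·Hᵀ·S⁻¹ = [27/133; -25/133]
x' − x̄ = [648/133, -600/133] = K·y
y = (KᵀK)⁻¹·Kᵀ·(x' − x̄) = [24]
z = y + H·x̄ = [24] + [-25] = [-1]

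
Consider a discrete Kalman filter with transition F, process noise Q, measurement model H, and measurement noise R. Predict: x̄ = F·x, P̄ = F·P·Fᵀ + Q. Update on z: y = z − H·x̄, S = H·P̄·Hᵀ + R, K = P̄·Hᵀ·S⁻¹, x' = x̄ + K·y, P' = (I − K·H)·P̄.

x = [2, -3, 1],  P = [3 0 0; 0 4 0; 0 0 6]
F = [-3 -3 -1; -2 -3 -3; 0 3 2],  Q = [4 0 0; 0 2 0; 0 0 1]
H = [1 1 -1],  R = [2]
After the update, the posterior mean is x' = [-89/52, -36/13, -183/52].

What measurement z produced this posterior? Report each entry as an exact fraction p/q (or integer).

z = [-1]

x̄ = F·x = [2, 2, -7]
P̄ = F·P·Fᵀ + Q = [73 72 -48; 72 104 -72; -48 -72 61]
S = H·P̄·Hᵀ + R = [624]
K = P̄·Hᵀ·S⁻¹ = [193/624; 31/78; -181/624]
x' − x̄ = [-193/52, -62/13, 181/52] = K·y
y = (KᵀK)⁻¹·Kᵀ·(x' − x̄) = [-12]
z = y + H·x̄ = [-12] + [11] = [-1]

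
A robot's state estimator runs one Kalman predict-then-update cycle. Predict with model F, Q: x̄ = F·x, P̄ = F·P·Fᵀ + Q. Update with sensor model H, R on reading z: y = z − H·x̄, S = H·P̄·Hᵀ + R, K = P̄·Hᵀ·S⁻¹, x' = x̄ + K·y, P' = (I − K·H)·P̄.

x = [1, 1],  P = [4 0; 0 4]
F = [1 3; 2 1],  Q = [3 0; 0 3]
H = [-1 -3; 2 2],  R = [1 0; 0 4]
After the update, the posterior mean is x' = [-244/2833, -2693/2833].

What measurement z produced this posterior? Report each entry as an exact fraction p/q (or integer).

x̄ = F·x = [4, 3]
P̄ = F·P·Fᵀ + Q = [43 20; 20 23]
S = H·P̄·Hᵀ + R = [371 -384; -384 428]
K = P̄·Hᵀ·S⁻¹ = [1075/2833 3597/5666; -1267/2833 -1135/5666]
x' − x̄ = [-11576/2833, -11192/2833] = K·y
y = (KᵀK)⁻¹·Kᵀ·(x' − x̄) = [16, -16]
z = y + H·x̄ = [16, -16] + [-13, 14] = [3, -2]

z = [3, -2]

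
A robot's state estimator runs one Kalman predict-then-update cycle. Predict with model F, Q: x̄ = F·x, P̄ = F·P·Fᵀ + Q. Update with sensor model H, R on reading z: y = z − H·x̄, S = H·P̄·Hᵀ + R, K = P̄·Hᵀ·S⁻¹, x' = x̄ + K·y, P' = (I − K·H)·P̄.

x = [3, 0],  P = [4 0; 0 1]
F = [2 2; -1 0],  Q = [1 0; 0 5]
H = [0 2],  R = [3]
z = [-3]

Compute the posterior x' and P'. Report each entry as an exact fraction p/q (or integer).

x' = [62/13, -21/13]
P' = [563/39 -8/13; -8/13 9/13]

x̄ = F·x = [6, -3]
P̄ = F·P·Fᵀ + Q = [21 -8; -8 9]
y = z − H·x̄ = [3]
S = H·P̄·Hᵀ + R = [39]
K = P̄·Hᵀ·S⁻¹ = [-16/39; 6/13]
x' = x̄ + K·y = [62/13, -21/13]
P' = (I − K·H)·P̄ = [563/39 -8/13; -8/13 9/13]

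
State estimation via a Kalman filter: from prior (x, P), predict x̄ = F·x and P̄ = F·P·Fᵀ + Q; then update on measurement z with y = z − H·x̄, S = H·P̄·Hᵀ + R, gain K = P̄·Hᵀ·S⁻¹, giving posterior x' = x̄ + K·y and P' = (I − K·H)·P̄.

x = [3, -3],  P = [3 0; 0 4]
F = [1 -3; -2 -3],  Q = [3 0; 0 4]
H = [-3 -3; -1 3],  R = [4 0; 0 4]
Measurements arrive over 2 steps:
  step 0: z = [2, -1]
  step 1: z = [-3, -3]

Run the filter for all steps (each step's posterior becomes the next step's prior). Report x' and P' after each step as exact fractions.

step 0: x' = [-243/11986, -12705/23972], P' = [2910/5993 -948/5993; -948/5993 1631/5993]
step 1: x' = [30497805/21271924, -8663031/21271924], P' = [2439207/5317981 -773535/5317981; -773535/5317981 1387105/5317981]

step 0: x̄ = F·x = [12, 3]
step 0: P̄ = F·P·Fᵀ + Q = [42 30; 30 52]
step 0: y = z − H·x̄ = [47, 2]
step 0: S = H·P̄·Hᵀ + R = [1390 -522; -522 334]
step 0: K = P̄·Hᵀ·S⁻¹ = [-2943/11986 -2877/11986; -2049/23972 5841/23972]
step 0: x' = x̄ + K·y = [-243/11986, -12705/23972]
step 0: P' = (I − K·H)·P̄ = [2910/5993 -948/5993; -948/5993 1631/5993]
step 1: x̄ = F·x = [37629/23972, 39087/23972]
step 1: P̄ = F·P·Fᵀ + Q = [41256/5993 6015/5993; 6015/5993 38915/5993]
step 1: y = z − H·x̄ = [39558/5993, -37887/5993]
step 1: S = H·P̄·Hᵀ + R = [853781/5993 -262557/5993; -262557/5993 379373/5993]
step 1: K = P̄·Hᵀ·S⁻¹ = [-1249254/5317981 -1189953/5317981; -920355/10635962 2467425/10635962]
step 1: x' = x̄ + K·y = [30497805/21271924, -8663031/21271924]
step 1: P' = (I − K·H)·P̄ = [2439207/5317981 -773535/5317981; -773535/5317981 1387105/5317981]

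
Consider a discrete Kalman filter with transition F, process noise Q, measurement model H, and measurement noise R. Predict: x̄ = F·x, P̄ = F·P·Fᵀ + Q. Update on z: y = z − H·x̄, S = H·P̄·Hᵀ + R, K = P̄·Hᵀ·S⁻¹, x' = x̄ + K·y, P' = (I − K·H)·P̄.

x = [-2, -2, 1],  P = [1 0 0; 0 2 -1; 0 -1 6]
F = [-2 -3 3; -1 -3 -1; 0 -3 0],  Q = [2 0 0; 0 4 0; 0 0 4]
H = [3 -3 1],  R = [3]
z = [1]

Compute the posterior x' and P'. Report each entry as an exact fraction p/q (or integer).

x̄ = F·x = [13, 7, 6]
P̄ = F·P·Fᵀ + Q = [96 8 27; 8 23 15; 27 15 22]
y = z − H·x̄ = [-23]
S = H·P̄·Hᵀ + R = [1024]
K = P̄·Hᵀ·S⁻¹ = [291/1024; -15/512; 29/512]
x' = x̄ + K·y = [6619/1024, 3929/512, 2405/512]
P' = (I − K·H)·P̄ = [13623/1024 8461/512 5385/512; 8461/512 5663/256 4275/256; 5385/512 4275/256 4791/256]

x' = [6619/1024, 3929/512, 2405/512]
P' = [13623/1024 8461/512 5385/512; 8461/512 5663/256 4275/256; 5385/512 4275/256 4791/256]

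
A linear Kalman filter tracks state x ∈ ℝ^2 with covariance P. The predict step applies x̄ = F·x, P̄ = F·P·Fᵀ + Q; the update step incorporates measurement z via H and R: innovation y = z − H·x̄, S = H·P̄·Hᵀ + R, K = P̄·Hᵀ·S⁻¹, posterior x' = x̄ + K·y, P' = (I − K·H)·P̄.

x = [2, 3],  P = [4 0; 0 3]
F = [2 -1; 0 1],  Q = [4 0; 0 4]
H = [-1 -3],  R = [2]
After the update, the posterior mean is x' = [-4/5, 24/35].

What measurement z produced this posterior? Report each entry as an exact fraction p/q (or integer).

z = [-1]

x̄ = F·x = [1, 3]
P̄ = F·P·Fᵀ + Q = [23 -3; -3 7]
S = H·P̄·Hᵀ + R = [70]
K = P̄·Hᵀ·S⁻¹ = [-1/5; -9/35]
x' − x̄ = [-9/5, -81/35] = K·y
y = (KᵀK)⁻¹·Kᵀ·(x' − x̄) = [9]
z = y + H·x̄ = [9] + [-10] = [-1]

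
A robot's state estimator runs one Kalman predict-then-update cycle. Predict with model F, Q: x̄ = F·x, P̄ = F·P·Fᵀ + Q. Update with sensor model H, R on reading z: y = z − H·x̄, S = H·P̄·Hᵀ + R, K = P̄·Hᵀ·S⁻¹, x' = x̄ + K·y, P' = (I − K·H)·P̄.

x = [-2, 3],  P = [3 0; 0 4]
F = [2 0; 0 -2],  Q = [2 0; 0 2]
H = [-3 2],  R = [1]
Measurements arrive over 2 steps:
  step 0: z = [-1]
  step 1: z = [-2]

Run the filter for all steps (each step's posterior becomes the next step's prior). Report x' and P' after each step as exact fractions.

step 0: x̄ = F·x = [-4, -6]
step 0: P̄ = F·P·Fᵀ + Q = [14 0; 0 18]
step 0: y = z − H·x̄ = [-1]
step 0: S = H·P̄·Hᵀ + R = [199]
step 0: K = P̄·Hᵀ·S⁻¹ = [-42/199; 36/199]
step 0: x' = x̄ + K·y = [-754/199, -1230/199]
step 0: P' = (I − K·H)·P̄ = [1022/199 1512/199; 1512/199 2286/199]
step 1: x̄ = F·x = [-1508/199, 2460/199]
step 1: P̄ = F·P·Fᵀ + Q = [4486/199 -6048/199; -6048/199 9542/199]
step 1: y = z − H·x̄ = [-9842/199]
step 1: S = H·P̄·Hᵀ + R = [151317/199]
step 1: K = P̄·Hᵀ·S⁻¹ = [-8518/50439; 37228/151317]
step 1: x' = x̄ + K·y = [39056/50439, 29356/151317]
step 1: P' = (I − K·H)·P̄ = [14406/16813 60568/50439; 60568/50439 291170/151317]

step 0: x' = [-754/199, -1230/199], P' = [1022/199 1512/199; 1512/199 2286/199]
step 1: x' = [39056/50439, 29356/151317], P' = [14406/16813 60568/50439; 60568/50439 291170/151317]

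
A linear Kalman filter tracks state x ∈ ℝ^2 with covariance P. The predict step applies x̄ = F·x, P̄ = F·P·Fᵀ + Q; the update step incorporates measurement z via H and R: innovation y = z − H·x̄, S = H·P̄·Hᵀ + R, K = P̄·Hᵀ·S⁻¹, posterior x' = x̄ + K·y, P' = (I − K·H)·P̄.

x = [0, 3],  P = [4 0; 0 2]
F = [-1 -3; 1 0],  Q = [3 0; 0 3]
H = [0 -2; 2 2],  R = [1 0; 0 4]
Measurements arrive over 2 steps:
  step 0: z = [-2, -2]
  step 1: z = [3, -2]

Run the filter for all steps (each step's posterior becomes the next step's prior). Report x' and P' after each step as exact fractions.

step 0: x' = [-1597/689, 688/689], P' = [820/689 -163/689; -163/689 166/689]
step 1: x' = [21139/74265, -111463/74265], P' = [73903/74265 -14431/74265; -14431/74265 16987/74265]

step 0: x̄ = F·x = [-9, 0]
step 0: P̄ = F·P·Fᵀ + Q = [25 -4; -4 7]
step 0: y = z − H·x̄ = [-2, 16]
step 0: S = H·P̄·Hᵀ + R = [29 -12; -12 100]
step 0: K = P̄·Hᵀ·S⁻¹ = [326/689 657/1378; -332/689 3/1378]
step 0: x' = x̄ + K·y = [-1597/689, 688/689]
step 0: P' = (I − K·H)·P̄ = [820/689 -163/689; -163/689 166/689]
step 1: x̄ = F·x = [-467/689, -1597/689]
step 1: P̄ = F·P·Fᵀ + Q = [3403/689 -331/689; -331/689 2887/689]
step 1: y = z − H·x̄ = [-1127/689, 2750/689]
step 1: S = H·P̄·Hᵀ + R = [12237/689 -10224/689; -10224/689 25268/689]
step 1: K = P̄·Hᵀ·S⁻¹ = [28862/74265 9912/24755; -33974/74265 426/24755]
step 1: x' = x̄ + K·y = [21139/74265, -111463/74265]
step 1: P' = (I − K·H)·P̄ = [73903/74265 -14431/74265; -14431/74265 16987/74265]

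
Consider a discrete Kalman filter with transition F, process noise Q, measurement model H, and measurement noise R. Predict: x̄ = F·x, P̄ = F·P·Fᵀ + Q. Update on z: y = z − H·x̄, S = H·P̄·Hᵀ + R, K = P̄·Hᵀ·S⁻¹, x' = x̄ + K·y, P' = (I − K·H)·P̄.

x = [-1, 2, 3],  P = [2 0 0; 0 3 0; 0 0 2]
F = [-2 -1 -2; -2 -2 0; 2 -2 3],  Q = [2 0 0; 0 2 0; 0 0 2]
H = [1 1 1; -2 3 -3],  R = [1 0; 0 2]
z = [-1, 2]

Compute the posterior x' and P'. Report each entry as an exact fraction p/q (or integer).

x̄ = F·x = [-6, -2, 3]
P̄ = F·P·Fᵀ + Q = [21 14 -14; 14 22 4; -14 4 40]
y = z − H·x̄ = [4, 5]
S = H·P̄·Hᵀ + R = [92 -12; -12 236]
K = P̄·Hᵀ·S⁻¹ = [1365/5392 1029/5392; 1219/2696 359/2696; 765/2696 -875/2696]
x' = x̄ + K·y = [-21747/5392, 1279/2696, 6773/2696]
P' = (I − K·H)·P̄ = [41349/5392 -2933/2696 -17059/2696; -2933/2696 609/1348 1467/1348; -17059/2696 1467/1348 7445/1348]

x' = [-21747/5392, 1279/2696, 6773/2696]
P' = [41349/5392 -2933/2696 -17059/2696; -2933/2696 609/1348 1467/1348; -17059/2696 1467/1348 7445/1348]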